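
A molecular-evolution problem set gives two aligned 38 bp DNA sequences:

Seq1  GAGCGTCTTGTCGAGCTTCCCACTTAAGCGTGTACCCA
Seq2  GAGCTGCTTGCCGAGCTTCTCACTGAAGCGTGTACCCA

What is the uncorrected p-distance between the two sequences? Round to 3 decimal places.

Mismatches occur at site 5 (G/T), site 6 (T/G), site 11 (T/C), site 20 (C/T), site 25 (T/G).
There are 5 differences over 38 sites, so p = 5/38 = 0.132.

0.132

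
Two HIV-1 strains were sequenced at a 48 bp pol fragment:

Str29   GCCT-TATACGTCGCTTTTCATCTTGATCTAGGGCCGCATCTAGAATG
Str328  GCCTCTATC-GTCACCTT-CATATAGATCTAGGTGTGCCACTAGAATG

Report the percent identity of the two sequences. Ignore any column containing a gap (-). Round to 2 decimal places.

77.78%

Excluding the 3 gap columns leaves 45 comparable sites.
Differing sites — 9:A/C; 14:G/A; 16:T/C; 23:C/A; 25:T/A; 34:G/T; 35:C/G; 36:C/T; 39:A/C; 40:T/A.
35 of the 45 comparable sites match, so the percent identity is 35/45 × 100 = 77.78%.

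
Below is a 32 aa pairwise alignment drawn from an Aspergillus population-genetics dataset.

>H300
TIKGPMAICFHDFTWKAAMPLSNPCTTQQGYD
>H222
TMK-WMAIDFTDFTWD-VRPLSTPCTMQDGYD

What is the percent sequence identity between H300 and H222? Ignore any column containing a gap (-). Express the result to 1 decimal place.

66.7%

Excluding the 2 gap columns leaves 30 comparable sites.
Differing sites — 2:I/M; 5:P/W; 9:C/D; 11:H/T; 16:K/D; 18:A/V; 19:M/R; 23:N/T; 27:T/M; 29:Q/D.
20 of the 30 comparable sites match, so the percent identity is 20/30 × 100 = 66.7%.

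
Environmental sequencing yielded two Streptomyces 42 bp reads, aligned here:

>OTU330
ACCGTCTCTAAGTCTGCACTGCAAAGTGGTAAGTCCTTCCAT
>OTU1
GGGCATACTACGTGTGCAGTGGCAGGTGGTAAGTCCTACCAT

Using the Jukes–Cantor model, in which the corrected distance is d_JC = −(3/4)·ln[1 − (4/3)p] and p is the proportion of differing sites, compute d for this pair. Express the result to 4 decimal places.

Differing sites — 1:A/G; 2:C/G; 3:C/G; 4:G/C; 5:T/A; 6:C/T; 7:T/A; 11:A/C; 14:C/G; 19:C/G; 22:C/G; 23:A/C; 25:A/G; 38:T/A.
p = 14/42 = 0.333333.
d = −0.75 · ln(1 − (4/3)·0.333333) = −0.75 · ln(0.555556) = −0.75 · (-0.587786) = 0.4408.

0.4408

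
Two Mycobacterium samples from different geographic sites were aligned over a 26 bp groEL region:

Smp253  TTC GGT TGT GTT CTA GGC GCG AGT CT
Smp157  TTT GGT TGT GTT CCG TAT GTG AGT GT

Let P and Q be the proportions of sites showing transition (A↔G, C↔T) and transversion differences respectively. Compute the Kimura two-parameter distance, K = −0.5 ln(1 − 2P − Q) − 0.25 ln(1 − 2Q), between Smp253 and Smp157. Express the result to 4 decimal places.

0.4284

Differing sites — 3:C/T (Ti); 14:T/C (Ti); 15:A/G (Ti); 16:G/T (Tv); 17:G/A (Ti); 18:C/T (Ti); 20:C/T (Ti); 25:C/G (Tv).
Of the 8 differences, 6 transitions and 2 transversions over 26 sites: P = 6/26 = 0.230769, Q = 2/26 = 0.076923.
d = −0.5·ln(0.461539) − 0.25·ln(0.846154) = −0.5·(-0.773189) − 0.25·(-0.167054) = 0.4284.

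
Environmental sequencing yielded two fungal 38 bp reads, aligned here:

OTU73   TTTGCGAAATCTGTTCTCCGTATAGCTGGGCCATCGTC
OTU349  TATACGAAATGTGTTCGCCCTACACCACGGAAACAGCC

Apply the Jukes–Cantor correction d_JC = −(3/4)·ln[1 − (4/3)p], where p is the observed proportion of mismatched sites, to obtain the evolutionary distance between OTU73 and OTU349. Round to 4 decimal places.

Mismatches occur at site 2 (T↔A), site 4 (G↔A), site 11 (C↔G), site 17 (T↔G), site 20 (G↔C), site 23 (T↔C), site 25 (G↔C), site 27 (T↔A), site 28 (G↔C), site 31 (C↔A), site 32 (C↔A), site 34 (T↔C), site 35 (C↔A), site 37 (T↔C).
p = 14/38 = 0.368421.
d = −0.75 · ln(1 − (4/3)·0.368421) = −0.75 · ln(0.508772) = −0.75 · (-0.675755) = 0.5068.

0.5068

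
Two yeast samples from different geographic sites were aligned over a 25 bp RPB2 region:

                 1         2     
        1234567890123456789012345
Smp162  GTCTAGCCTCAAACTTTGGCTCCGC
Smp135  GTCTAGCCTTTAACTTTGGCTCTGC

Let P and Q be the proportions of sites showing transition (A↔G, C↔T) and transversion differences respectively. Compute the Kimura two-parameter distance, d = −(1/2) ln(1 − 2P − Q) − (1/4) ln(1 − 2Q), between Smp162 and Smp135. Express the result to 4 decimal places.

Mismatches occur at site 10 (C↔T, transition), site 11 (A↔T, transversion), site 23 (C↔T, transition).
Of the 3 differences, 2 transitions and 1 transversion over 25 sites: P = 2/25 = 0.080000, Q = 1/25 = 0.040000.
d = −0.5·ln(0.800000) − 0.25·ln(0.920000) = −0.5·(-0.223144) − 0.25·(-0.083382) = 0.1324.

0.1324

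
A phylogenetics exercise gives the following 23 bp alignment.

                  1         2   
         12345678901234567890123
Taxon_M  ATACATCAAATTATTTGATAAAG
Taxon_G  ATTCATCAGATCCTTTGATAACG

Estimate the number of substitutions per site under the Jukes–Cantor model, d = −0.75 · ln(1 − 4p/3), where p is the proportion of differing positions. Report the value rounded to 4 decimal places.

0.2567

The sequences differ at positions 3 (A/T), 9 (A/G), 12 (T/C), 13 (A/C), 22 (A/C).
p = 5/23 = 0.217391.
d = −0.75 · ln(1 − (4/3)·0.217391) = −0.75 · ln(0.710145) = −0.75 · (-0.342286) = 0.2567.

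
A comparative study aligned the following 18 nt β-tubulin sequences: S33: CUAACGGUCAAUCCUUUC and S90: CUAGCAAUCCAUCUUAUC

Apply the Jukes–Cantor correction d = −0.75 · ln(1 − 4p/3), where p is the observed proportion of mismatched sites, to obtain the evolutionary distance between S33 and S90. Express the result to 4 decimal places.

Mismatches occur at site 4 (A↔G), site 6 (G↔A), site 7 (G↔A), site 10 (A↔C), site 14 (C↔U), site 16 (U↔A).
p = 6/18 = 0.333333.
d = −0.75 · ln(1 − (4/3)·0.333333) = −0.75 · ln(0.555556) = −0.75 · (-0.587786) = 0.4408.

0.4408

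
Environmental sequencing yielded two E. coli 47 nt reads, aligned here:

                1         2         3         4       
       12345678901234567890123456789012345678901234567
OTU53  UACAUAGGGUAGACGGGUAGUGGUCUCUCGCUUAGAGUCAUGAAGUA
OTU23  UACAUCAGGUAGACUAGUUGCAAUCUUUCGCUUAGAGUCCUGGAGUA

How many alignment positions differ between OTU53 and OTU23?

11

The sequences differ at positions 6 (A/C), 7 (G/A), 15 (G/U), 16 (G/A), 19 (A/U), 21 (U/C), 22 (G/A), 23 (G/A), 27 (C/U), 40 (A/C), 43 (A/G).
That gives 11 mismatches out of 47 aligned sites, so the Hamming distance is 11.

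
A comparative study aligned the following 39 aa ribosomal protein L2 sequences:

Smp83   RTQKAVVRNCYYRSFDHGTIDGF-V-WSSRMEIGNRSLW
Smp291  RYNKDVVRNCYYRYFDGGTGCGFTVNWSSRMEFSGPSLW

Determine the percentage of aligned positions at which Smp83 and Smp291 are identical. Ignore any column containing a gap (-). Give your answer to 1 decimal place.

70.3%

Excluding the 2 gap columns leaves 37 comparable sites.
The sequences differ at positions 2 (T/Y), 3 (Q/N), 5 (A/D), 14 (S/Y), 17 (H/G), 20 (I/G), 21 (D/C), 33 (I/F), 34 (G/S), 35 (N/G), 36 (R/P).
26 of the 37 comparable sites match, so the percent identity is 26/37 × 100 = 70.3%.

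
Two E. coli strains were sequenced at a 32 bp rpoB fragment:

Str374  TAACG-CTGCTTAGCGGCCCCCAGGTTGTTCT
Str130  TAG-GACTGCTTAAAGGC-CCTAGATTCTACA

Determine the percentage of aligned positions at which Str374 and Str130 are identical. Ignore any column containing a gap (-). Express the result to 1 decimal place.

Excluding the 3 gap columns leaves 29 comparable sites.
The sequences differ at positions 3 (A/G), 14 (G/A), 15 (C/A), 22 (C/T), 25 (G/A), 28 (G/C), 30 (T/A), 32 (T/A).
21 of the 29 comparable sites match, so the percent identity is 21/29 × 100 = 72.4%.

72.4%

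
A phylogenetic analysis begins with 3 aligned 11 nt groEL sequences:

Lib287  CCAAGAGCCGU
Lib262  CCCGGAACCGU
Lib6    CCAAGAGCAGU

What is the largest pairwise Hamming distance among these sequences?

4

Pairwise Hamming distances:
  Lib287 vs Lib262: 3
  Lib287 vs Lib6: 1
  Lib262 vs Lib6: 4
The largest is 4, between Lib262 and Lib6.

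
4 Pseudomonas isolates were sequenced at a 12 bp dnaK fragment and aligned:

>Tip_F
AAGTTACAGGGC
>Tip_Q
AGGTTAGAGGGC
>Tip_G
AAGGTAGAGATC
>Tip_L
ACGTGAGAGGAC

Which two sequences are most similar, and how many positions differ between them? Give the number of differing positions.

Pairwise Hamming distances:
  Tip_F vs Tip_Q: 2
  Tip_F vs Tip_G: 4
  Tip_F vs Tip_L: 4
  Tip_Q vs Tip_G: 4
  Tip_Q vs Tip_L: 3
  Tip_G vs Tip_L: 5
The smallest is 2, between Tip_F and Tip_Q.

2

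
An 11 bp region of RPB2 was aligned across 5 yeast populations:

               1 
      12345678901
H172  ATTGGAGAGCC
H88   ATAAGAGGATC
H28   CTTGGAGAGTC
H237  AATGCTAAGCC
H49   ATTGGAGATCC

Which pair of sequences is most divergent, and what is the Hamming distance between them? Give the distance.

Pairwise Hamming distances:
  H172 vs H88: 5
  H172 vs H28: 2
  H172 vs H237: 4
  H172 vs H49: 1
  H88 vs H28: 5
  H88 vs H237: 9
  H88 vs H49: 5
  H28 vs H237: 6
  H28 vs H49: 3
  H237 vs H49: 5
The largest is 9, between H88 and H237.

9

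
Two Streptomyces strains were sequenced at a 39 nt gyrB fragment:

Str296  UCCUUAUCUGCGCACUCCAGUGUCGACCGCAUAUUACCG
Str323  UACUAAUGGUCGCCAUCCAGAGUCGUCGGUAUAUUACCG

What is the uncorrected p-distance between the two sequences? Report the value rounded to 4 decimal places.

0.2821

Mismatches occur at site 2 (C→A), site 5 (U→A), site 8 (C→G), site 9 (U→G), site 10 (G→U), site 14 (A→C), site 15 (C→A), site 21 (U→A), site 26 (A→U), site 28 (C→G), site 30 (C→U).
There are 11 differences over 39 sites, so p = 11/39 = 0.2821.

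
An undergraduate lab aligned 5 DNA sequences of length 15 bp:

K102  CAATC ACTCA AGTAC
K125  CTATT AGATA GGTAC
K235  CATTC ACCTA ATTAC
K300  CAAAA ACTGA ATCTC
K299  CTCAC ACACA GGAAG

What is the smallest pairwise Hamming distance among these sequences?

4

Pairwise Hamming distances:
  K102 vs K125: 6
  K102 vs K235: 4
  K102 vs K300: 6
  K102 vs K299: 7
  K125 vs K235: 7
  K125 vs K300: 10
  K125 vs K299: 7
  K235 vs K300: 7
  K235 vs K299: 9
  K300 vs K299: 10
The smallest is 4, between K102 and K235.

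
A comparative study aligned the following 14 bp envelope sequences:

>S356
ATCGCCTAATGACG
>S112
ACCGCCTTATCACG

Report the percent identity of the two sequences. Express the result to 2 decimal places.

78.57%

The sequences differ at positions 2 (T/C), 8 (A/T), 11 (G/C).
11 of the 14 sites match, so the percent identity is 11/14 × 100 = 78.57%.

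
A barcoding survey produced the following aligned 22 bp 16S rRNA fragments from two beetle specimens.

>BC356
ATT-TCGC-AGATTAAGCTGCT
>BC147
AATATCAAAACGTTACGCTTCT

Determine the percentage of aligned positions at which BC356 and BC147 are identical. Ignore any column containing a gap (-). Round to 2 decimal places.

65.00%

Excluding the 2 gap columns leaves 20 comparable sites.
The sequences differ at positions 2 (T/A), 7 (G/A), 8 (C/A), 11 (G/C), 12 (A/G), 16 (A/C), 20 (G/T).
13 of the 20 comparable sites match, so the percent identity is 13/20 × 100 = 65.00%.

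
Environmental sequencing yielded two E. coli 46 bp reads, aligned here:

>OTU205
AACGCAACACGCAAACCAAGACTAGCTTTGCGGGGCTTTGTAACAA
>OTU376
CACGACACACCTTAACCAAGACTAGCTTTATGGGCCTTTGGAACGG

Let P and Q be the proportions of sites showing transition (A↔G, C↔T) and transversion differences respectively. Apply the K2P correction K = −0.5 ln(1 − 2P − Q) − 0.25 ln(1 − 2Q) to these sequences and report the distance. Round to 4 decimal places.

The sequences differ at positions 1 (A/C, transversion), 5 (C/A, transversion), 6 (A/C, transversion), 11 (G/C, transversion), 12 (C/T, transition), 13 (A/T, transversion), 30 (G/A, transition), 31 (C/T, transition), 35 (G/C, transversion), 41 (T/G, transversion), 45 (A/G, transition), 46 (A/G, transition).
Of the 12 differences, 5 transitions and 7 transversions over 46 sites: P = 5/46 = 0.108696, Q = 7/46 = 0.152174.
d = −0.5·ln(0.630434) − 0.25·ln(0.695652) = −0.5·(-0.461347) − 0.25·(-0.362906) = 0.3214.

0.3214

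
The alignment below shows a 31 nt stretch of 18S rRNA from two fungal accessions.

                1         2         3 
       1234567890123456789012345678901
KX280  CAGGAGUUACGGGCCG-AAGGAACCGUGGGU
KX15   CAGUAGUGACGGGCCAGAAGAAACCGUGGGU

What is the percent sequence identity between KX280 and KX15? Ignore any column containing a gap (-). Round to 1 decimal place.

Excluding the 1 gap column leaves 30 comparable sites.
The sequences differ at positions 4 (G/U), 8 (U/G), 16 (G/A), 21 (G/A).
26 of the 30 comparable sites match, so the percent identity is 26/30 × 100 = 86.7%.

86.7%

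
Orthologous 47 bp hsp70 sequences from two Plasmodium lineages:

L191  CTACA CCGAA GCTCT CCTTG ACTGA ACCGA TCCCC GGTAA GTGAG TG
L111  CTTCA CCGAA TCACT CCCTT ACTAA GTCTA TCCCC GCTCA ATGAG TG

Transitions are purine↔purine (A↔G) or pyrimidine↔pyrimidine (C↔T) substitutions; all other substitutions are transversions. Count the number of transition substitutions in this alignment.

Mismatches occur at site 3 (A→T, transversion), site 11 (G→T, transversion), site 13 (T→A, transversion), site 18 (T→C, transition), site 20 (G→T, transversion), site 24 (G→A, transition), site 26 (A→G, transition), site 27 (C→T, transition), site 29 (G→T, transversion), site 37 (G→C, transversion), site 39 (A→C, transversion), site 41 (G→A, transition).
Of the 12 differences, 5 transitions and 7 transversions, so the answer is 5.

5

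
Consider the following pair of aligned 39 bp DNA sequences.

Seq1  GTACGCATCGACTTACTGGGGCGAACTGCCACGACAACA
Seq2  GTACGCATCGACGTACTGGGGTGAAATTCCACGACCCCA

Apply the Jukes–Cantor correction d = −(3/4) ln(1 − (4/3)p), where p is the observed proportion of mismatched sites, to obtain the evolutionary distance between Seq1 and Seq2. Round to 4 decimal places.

Mismatches occur at site 13 (T→G), site 22 (C→T), site 26 (C→A), site 28 (G→T), site 36 (A→C), site 37 (A→C).
p = 6/39 = 0.153846.
d = −0.75 · ln(1 − (4/3)·0.153846) = −0.75 · ln(0.794872) = −0.75 · (-0.229574) = 0.1722.

0.1722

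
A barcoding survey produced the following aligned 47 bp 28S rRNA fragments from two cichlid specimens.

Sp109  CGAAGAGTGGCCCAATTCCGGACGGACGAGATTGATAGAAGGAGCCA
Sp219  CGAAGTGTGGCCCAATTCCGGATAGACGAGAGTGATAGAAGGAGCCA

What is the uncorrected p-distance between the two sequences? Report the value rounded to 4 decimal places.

Mismatches occur at site 6 (A/T), site 23 (C/T), site 24 (G/A), site 32 (T/G).
There are 4 differences over 47 sites, so p = 4/47 = 0.0851.

0.0851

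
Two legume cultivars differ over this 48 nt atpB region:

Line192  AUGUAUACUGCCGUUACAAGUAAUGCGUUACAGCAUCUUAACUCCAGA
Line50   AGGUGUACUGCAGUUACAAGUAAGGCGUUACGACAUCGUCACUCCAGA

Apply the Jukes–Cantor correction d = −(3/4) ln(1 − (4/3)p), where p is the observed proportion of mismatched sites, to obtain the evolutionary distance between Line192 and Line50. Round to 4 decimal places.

Mismatches occur at site 2 (U↔G), site 5 (A↔G), site 12 (C↔A), site 24 (U↔G), site 32 (A↔G), site 33 (G↔A), site 38 (U↔G), site 40 (A↔C).
p = 8/48 = 0.166667.
d = −0.75 · ln(1 − (4/3)·0.166667) = −0.75 · ln(0.777777) = −0.75 · (-0.251315) = 0.1885.

0.1885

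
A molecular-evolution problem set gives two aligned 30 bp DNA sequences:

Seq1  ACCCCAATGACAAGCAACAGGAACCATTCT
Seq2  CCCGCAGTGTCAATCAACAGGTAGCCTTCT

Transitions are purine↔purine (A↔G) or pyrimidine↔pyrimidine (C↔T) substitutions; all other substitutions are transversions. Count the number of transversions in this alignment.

7

Mismatches occur at site 1 (A/C, transversion), site 4 (C/G, transversion), site 7 (A/G, transition), site 10 (A/T, transversion), site 14 (G/T, transversion), site 22 (A/T, transversion), site 24 (C/G, transversion), site 26 (A/C, transversion).
Of the 8 differences, 1 transition and 7 transversions, so the answer is 7.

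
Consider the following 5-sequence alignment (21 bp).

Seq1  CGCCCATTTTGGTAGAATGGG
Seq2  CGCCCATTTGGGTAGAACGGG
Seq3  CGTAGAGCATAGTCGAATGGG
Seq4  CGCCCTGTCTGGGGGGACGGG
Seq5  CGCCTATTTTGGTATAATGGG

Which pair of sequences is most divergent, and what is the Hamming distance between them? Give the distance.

Pairwise Hamming distances:
  Seq1 vs Seq2: 2
  Seq1 vs Seq3: 8
  Seq1 vs Seq4: 7
  Seq1 vs Seq5: 2
  Seq2 vs Seq3: 10
  Seq2 vs Seq4: 7
  Seq2 vs Seq5: 4
  Seq3 vs Seq4: 11
  Seq3 vs Seq5: 9
  Seq4 vs Seq5: 9
The largest is 11, between Seq3 and Seq4.

11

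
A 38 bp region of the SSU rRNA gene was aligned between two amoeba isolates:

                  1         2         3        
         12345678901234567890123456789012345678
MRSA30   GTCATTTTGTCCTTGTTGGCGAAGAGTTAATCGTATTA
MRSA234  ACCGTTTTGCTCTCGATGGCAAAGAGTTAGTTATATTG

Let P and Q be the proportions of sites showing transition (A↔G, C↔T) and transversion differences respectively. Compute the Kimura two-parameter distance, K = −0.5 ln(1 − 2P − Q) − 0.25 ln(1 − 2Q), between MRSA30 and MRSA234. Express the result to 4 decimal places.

Mismatches occur at site 1 (G/A, transition), site 2 (T/C, transition), site 4 (A/G, transition), site 10 (T/C, transition), site 11 (C/T, transition), site 14 (T/C, transition), site 16 (T/A, transversion), site 21 (G/A, transition), site 30 (A/G, transition), site 32 (C/T, transition), site 33 (G/A, transition), site 38 (A/G, transition).
Of the 12 differences, 11 transitions and 1 transversion over 38 sites: P = 11/38 = 0.289474, Q = 1/38 = 0.026316.
d = −0.5·ln(0.394736) − 0.25·ln(0.947368) = −0.5·(-0.929538) − 0.25·(-0.054068) = 0.4783.

0.4783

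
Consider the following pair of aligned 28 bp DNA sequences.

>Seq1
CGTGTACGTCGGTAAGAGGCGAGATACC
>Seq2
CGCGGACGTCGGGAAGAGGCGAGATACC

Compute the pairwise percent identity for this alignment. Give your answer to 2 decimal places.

89.29%

Differing sites — 3:T/C; 5:T/G; 13:T/G.
25 of the 28 sites match, so the percent identity is 25/28 × 100 = 89.29%.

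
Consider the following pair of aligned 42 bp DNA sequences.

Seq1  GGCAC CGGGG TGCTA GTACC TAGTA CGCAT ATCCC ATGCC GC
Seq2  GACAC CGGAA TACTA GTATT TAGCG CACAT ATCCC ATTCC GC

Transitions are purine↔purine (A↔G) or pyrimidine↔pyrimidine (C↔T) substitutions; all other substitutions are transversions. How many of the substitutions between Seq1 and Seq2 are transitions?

9

Differing sites — 2:G/A (Ti); 9:G/A (Ti); 10:G/A (Ti); 12:G/A (Ti); 19:C/T (Ti); 20:C/T (Ti); 24:T/C (Ti); 25:A/G (Ti); 27:G/A (Ti); 38:G/T (Tv).
Of the 10 differences, 9 transitions and 1 transversion, so the answer is 9.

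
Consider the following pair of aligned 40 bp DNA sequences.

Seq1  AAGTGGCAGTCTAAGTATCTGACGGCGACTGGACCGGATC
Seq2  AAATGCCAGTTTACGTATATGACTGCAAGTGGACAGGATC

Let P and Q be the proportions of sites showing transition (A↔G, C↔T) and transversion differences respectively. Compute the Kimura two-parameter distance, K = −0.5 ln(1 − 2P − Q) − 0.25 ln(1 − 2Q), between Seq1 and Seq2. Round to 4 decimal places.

0.2675

Differing sites — 3:G/A (Ti); 6:G/C (Tv); 11:C/T (Ti); 14:A/C (Tv); 19:C/A (Tv); 24:G/T (Tv); 27:G/A (Ti); 29:C/G (Tv); 35:C/A (Tv).
Of the 9 differences, 3 transitions and 6 transversions over 40 sites: P = 3/40 = 0.075000, Q = 6/40 = 0.150000.
d = −0.5·ln(0.700000) − 0.25·ln(0.700000) = −0.5·(-0.356675) − 0.25·(-0.356675) = 0.2675.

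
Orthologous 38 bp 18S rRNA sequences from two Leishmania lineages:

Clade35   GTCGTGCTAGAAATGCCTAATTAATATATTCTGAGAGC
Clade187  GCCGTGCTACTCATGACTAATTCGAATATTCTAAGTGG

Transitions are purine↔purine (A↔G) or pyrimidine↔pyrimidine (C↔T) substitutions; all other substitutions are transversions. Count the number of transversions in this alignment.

Mismatches occur at site 2 (T↔C, transition), site 10 (G↔C, transversion), site 11 (A↔T, transversion), site 12 (A↔C, transversion), site 16 (C↔A, transversion), site 23 (A↔C, transversion), site 24 (A↔G, transition), site 25 (T↔A, transversion), site 33 (G↔A, transition), site 36 (A↔T, transversion), site 38 (C↔G, transversion).
Of the 11 differences, 3 transitions and 8 transversions, so the answer is 8.

8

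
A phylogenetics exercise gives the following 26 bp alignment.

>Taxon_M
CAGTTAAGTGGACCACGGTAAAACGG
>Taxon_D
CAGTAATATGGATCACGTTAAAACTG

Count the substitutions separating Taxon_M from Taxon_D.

6

Differing sites — 5:T/A; 7:A/T; 8:G/A; 13:C/T; 18:G/T; 25:G/T.
That gives 6 mismatches out of 26 aligned sites, so the Hamming distance is 6.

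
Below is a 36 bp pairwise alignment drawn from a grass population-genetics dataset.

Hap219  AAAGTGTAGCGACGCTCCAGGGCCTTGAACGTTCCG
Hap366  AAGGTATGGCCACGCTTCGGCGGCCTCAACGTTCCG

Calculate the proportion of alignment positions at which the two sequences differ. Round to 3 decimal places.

0.278

The sequences differ at positions 3 (A/G), 6 (G/A), 8 (A/G), 11 (G/C), 17 (C/T), 19 (A/G), 21 (G/C), 23 (C/G), 25 (T/C), 27 (G/C).
There are 10 differences over 36 sites, so p = 10/36 = 0.278.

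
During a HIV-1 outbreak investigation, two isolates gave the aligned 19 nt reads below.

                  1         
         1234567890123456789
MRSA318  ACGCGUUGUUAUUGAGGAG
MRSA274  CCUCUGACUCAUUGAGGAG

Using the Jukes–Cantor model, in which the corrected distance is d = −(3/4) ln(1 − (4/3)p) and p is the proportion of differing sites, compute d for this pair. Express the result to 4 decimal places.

The sequences differ at positions 1 (A/C), 3 (G/U), 5 (G/U), 6 (U/G), 7 (U/A), 8 (G/C), 10 (U/C).
p = 7/19 = 0.368421.
d = −0.75 · ln(1 − (4/3)·0.368421) = −0.75 · ln(0.508772) = −0.75 · (-0.675755) = 0.5068.

0.5068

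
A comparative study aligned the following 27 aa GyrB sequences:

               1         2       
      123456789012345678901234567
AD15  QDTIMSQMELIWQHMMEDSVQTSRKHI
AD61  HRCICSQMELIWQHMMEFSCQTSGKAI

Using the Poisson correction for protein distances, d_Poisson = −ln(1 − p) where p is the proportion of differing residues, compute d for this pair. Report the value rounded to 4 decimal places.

Mismatches occur at site 1 (Q→H), site 2 (D→R), site 3 (T→C), site 5 (M→C), site 18 (D→F), site 20 (V→C), site 24 (R→G), site 26 (H→A).
p = 8/27 = 0.296296.
d = −ln(1 − 0.296296) = −ln(0.703704) = 0.3514.

0.3514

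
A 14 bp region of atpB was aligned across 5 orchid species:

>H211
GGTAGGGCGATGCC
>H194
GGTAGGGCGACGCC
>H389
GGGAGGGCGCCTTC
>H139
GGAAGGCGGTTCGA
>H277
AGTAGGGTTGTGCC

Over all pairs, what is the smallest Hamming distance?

1

Pairwise Hamming distances:
  H211 vs H194: 1
  H211 vs H389: 5
  H211 vs H139: 7
  H211 vs H277: 4
  H194 vs H389: 4
  H194 vs H139: 8
  H194 vs H277: 5
  H389 vs H139: 8
  H389 vs H277: 8
  H139 vs H277: 9
The smallest is 1, between H211 and H194.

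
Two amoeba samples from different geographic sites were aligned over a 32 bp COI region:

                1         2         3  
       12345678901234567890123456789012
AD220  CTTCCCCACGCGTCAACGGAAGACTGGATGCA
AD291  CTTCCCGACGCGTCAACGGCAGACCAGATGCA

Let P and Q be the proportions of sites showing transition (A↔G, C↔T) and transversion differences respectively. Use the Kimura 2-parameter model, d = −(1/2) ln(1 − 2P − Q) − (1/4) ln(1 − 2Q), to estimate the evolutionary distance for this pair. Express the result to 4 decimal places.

0.1372

The sequences differ at positions 7 (C/G, transversion), 20 (A/C, transversion), 25 (T/C, transition), 26 (G/A, transition).
Of the 4 differences, 2 transitions and 2 transversions over 32 sites: P = 2/32 = 0.062500, Q = 2/32 = 0.062500.
d = −0.5·ln(0.812500) − 0.25·ln(0.875000) = −0.5·(-0.207639) − 0.25·(-0.133531) = 0.1372.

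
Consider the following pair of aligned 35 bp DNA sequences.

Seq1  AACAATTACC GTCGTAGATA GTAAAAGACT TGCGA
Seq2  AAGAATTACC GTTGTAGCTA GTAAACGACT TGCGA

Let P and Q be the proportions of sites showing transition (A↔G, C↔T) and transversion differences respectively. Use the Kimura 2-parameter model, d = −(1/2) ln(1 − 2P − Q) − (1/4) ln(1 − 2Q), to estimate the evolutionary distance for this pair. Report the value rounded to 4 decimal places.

0.1241

The sequences differ at positions 3 (C/G, transversion), 13 (C/T, transition), 18 (A/C, transversion), 26 (A/C, transversion).
Of the 4 differences, 1 transition and 3 transversions over 35 sites: P = 1/35 = 0.028571, Q = 3/35 = 0.085714.
d = −0.5·ln(0.857144) − 0.25·ln(0.828572) = −0.5·(-0.154149) − 0.25·(-0.188052) = 0.1241.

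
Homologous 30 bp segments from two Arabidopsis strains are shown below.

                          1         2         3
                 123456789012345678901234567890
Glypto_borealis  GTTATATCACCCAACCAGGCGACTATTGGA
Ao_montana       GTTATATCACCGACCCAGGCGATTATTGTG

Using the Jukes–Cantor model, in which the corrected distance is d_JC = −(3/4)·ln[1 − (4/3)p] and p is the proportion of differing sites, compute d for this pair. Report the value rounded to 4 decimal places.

Differing sites — 12:C/G; 14:A/C; 23:C/T; 29:G/T; 30:A/G.
p = 5/30 = 0.166667.
d = −0.75 · ln(1 − (4/3)·0.166667) = −0.75 · ln(0.777777) = −0.75 · (-0.251315) = 0.1885.

0.1885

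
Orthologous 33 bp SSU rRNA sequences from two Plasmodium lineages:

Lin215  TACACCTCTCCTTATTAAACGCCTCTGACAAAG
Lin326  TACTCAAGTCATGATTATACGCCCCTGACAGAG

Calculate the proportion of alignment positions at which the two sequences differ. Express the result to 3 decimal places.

The sequences differ at positions 4 (A/T), 6 (C/A), 7 (T/A), 8 (C/G), 11 (C/A), 13 (T/G), 18 (A/T), 24 (T/C), 31 (A/G).
There are 9 differences over 33 sites, so p = 9/33 = 0.273.

0.273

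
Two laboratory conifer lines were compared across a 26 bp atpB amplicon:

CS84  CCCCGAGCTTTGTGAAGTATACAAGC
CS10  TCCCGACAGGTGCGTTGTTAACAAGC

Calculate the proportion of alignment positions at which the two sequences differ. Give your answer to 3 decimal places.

0.385

Differing sites — 1:C/T; 7:G/C; 8:C/A; 9:T/G; 10:T/G; 13:T/C; 15:A/T; 16:A/T; 19:A/T; 20:T/A.
There are 10 differences over 26 sites, so p = 10/26 = 0.385.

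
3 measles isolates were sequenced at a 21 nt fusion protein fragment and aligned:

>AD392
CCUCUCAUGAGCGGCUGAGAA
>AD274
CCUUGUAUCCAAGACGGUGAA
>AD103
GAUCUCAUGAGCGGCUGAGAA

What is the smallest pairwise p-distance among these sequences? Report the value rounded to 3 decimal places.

Pairwise Hamming distances:
  AD392 vs AD274: 10
  AD392 vs AD103: 2
  AD274 vs AD103: 12
The smallest is 2 mismatches, between AD392 and AD103; p = 2/21 = 0.095.

0.095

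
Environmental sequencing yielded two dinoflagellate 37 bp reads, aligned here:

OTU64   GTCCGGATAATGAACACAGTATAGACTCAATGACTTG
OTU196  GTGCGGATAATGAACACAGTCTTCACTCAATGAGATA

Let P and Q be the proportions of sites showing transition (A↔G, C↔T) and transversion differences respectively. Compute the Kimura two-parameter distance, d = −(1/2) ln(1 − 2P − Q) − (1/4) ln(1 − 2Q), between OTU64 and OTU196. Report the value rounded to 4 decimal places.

Differing sites — 3:C/G (Tv); 21:A/C (Tv); 23:A/T (Tv); 24:G/C (Tv); 34:C/G (Tv); 35:T/A (Tv); 37:G/A (Ti).
Of the 7 differences, 1 transition and 6 transversions over 37 sites: P = 1/37 = 0.027027, Q = 6/37 = 0.162162.
d = −0.5·ln(0.783784) − 0.25·ln(0.675676) = −0.5·(-0.243622) − 0.25·(-0.392042) = 0.2198.

0.2198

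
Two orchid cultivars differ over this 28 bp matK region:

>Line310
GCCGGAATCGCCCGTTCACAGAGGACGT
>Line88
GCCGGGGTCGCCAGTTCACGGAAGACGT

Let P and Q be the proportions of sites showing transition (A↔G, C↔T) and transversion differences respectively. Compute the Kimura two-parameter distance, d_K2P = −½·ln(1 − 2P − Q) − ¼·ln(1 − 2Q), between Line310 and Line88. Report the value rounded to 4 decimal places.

Mismatches occur at site 6 (A↔G, transition), site 7 (A↔G, transition), site 13 (C↔A, transversion), site 20 (A↔G, transition), site 23 (G↔A, transition).
Of the 5 differences, 4 transitions and 1 transversion over 28 sites: P = 4/28 = 0.142857, Q = 1/28 = 0.035714.
d = −0.5·ln(0.678572) − 0.25·ln(0.928572) = −0.5·(-0.387765) − 0.25·(-0.074107) = 0.2124.

0.2124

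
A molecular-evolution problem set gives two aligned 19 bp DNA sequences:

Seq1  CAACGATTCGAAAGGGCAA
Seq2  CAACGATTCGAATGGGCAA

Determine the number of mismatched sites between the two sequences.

1

Differing sites — 13:A/T.
That gives 1 mismatch out of 19 aligned sites, so the Hamming distance is 1.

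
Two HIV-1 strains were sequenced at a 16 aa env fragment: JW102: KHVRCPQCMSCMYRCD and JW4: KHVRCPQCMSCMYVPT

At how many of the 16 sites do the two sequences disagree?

3

Differing sites — 14:R/V; 15:C/P; 16:D/T.
That gives 3 mismatches out of 16 aligned sites, so the Hamming distance is 3.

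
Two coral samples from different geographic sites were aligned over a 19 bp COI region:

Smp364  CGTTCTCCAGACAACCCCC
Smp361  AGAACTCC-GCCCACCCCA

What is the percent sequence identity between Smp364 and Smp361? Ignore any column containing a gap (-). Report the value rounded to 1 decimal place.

66.7%

Excluding the 1 gap column leaves 18 comparable sites.
Mismatches occur at site 1 (C↔A), site 3 (T↔A), site 4 (T↔A), site 11 (A↔C), site 13 (A↔C), site 19 (C↔A).
12 of the 18 comparable sites match, so the percent identity is 12/18 × 100 = 66.7%.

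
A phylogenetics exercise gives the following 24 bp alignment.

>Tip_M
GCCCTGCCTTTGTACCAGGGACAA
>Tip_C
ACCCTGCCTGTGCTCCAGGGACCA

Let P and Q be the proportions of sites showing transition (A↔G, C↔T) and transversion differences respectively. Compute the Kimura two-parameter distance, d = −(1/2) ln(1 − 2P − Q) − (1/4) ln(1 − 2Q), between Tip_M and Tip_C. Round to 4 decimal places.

0.2443

The sequences differ at positions 1 (G/A, transition), 10 (T/G, transversion), 13 (T/C, transition), 14 (A/T, transversion), 23 (A/C, transversion).
Of the 5 differences, 2 transitions and 3 transversions over 24 sites: P = 2/24 = 0.083333, Q = 3/24 = 0.125000.
d = −0.5·ln(0.708334) − 0.25·ln(0.750000) = −0.5·(-0.344840) − 0.25·(-0.287682) = 0.2443.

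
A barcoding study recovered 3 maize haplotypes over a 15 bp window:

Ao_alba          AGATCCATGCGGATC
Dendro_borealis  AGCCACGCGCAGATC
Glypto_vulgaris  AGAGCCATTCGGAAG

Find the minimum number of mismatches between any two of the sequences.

4

Pairwise Hamming distances:
  Ao_alba vs Dendro_borealis: 6
  Ao_alba vs Glypto_vulgaris: 4
  Dendro_borealis vs Glypto_vulgaris: 9
The smallest is 4, between Ao_alba and Glypto_vulgaris.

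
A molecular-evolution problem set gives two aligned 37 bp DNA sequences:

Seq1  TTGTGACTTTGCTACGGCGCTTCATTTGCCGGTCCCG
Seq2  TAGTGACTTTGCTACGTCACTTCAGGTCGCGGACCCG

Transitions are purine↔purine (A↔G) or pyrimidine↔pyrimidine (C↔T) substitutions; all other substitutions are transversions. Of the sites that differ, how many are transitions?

1

Mismatches occur at site 2 (T/A, transversion), site 17 (G/T, transversion), site 19 (G/A, transition), site 25 (T/G, transversion), site 26 (T/G, transversion), site 28 (G/C, transversion), site 29 (C/G, transversion), site 33 (T/A, transversion).
Of the 8 differences, 1 transition and 7 transversions, so the answer is 1.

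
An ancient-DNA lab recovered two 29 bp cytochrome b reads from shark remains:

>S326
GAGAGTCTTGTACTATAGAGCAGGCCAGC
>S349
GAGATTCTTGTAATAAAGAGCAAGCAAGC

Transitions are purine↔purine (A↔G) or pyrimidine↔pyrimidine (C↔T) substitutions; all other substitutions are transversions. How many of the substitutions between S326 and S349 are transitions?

1

The sequences differ at positions 5 (G/T, transversion), 13 (C/A, transversion), 16 (T/A, transversion), 23 (G/A, transition), 26 (C/A, transversion).
Of the 5 differences, 1 transition and 4 transversions, so the answer is 1.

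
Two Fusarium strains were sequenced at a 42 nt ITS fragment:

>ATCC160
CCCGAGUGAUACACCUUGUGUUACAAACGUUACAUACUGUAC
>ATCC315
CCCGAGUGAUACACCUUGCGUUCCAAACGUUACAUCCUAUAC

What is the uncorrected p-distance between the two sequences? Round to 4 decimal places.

0.0952

Mismatches occur at site 19 (U→C), site 23 (A→C), site 36 (A→C), site 39 (G→A).
There are 4 differences over 42 sites, so p = 4/42 = 0.0952.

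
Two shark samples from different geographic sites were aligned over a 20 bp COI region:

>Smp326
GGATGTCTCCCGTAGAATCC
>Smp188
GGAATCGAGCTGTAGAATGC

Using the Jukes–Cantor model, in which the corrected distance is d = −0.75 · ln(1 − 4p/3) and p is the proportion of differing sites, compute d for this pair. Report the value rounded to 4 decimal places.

The sequences differ at positions 4 (T/A), 5 (G/T), 6 (T/C), 7 (C/G), 8 (T/A), 9 (C/G), 11 (C/T), 19 (C/G).
p = 8/20 = 0.400000.
d = −0.75 · ln(1 − (4/3)·0.400000) = −0.75 · ln(0.466667) = −0.75 · (-0.762139) = 0.5716.

0.5716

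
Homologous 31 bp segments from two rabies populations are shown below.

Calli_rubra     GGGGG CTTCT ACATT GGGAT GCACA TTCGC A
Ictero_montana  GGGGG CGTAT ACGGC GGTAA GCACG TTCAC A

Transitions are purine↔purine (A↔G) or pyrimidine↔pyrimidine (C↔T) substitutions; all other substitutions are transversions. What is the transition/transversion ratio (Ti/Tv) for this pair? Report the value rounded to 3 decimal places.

0.800

The sequences differ at positions 7 (T/G, transversion), 9 (C/A, transversion), 13 (A/G, transition), 14 (T/G, transversion), 15 (T/C, transition), 18 (G/T, transversion), 20 (T/A, transversion), 25 (A/G, transition), 29 (G/A, transition).
Of the 9 differences, 4 transitions and 5 transversions, so Ti/Tv = 4/5 = 0.800.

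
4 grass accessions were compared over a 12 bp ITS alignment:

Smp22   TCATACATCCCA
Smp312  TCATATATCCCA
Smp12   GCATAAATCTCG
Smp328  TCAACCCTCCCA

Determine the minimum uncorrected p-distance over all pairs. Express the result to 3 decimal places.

0.083

Pairwise Hamming distances:
  Smp22 vs Smp312: 1
  Smp22 vs Smp12: 4
  Smp22 vs Smp328: 3
  Smp312 vs Smp12: 4
  Smp312 vs Smp328: 4
  Smp12 vs Smp328: 7
The smallest is 1 mismatch, between Smp22 and Smp312; p = 1/12 = 0.083.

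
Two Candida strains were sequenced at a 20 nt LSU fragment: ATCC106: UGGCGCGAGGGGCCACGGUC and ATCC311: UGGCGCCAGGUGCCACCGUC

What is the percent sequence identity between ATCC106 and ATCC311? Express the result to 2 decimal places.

85.00%

Differing sites — 7:G/C; 11:G/U; 17:G/C.
17 of the 20 sites match, so the percent identity is 17/20 × 100 = 85.00%.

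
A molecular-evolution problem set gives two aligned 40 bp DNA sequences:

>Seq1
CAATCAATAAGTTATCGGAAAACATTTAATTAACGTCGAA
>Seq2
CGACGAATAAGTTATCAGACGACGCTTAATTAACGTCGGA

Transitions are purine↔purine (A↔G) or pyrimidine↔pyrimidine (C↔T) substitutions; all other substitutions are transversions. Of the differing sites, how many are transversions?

2

The sequences differ at positions 2 (A/G, transition), 4 (T/C, transition), 5 (C/G, transversion), 17 (G/A, transition), 20 (A/C, transversion), 21 (A/G, transition), 24 (A/G, transition), 25 (T/C, transition), 39 (A/G, transition).
Of the 9 differences, 7 transitions and 2 transversions, so the answer is 2.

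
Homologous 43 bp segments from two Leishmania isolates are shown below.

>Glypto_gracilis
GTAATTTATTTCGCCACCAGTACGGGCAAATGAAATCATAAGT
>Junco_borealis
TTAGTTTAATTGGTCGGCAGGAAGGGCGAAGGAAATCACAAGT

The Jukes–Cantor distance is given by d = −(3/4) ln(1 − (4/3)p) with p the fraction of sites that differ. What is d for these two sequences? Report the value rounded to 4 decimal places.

The sequences differ at positions 1 (G/T), 4 (A/G), 9 (T/A), 12 (C/G), 14 (C/T), 16 (A/G), 17 (C/G), 21 (T/G), 23 (C/A), 28 (A/G), 31 (T/G), 39 (T/C).
p = 12/43 = 0.279070.
d = −0.75 · ln(1 − (4/3)·0.279070) = −0.75 · ln(0.627907) = −0.75 · (-0.465363) = 0.3490.

0.3490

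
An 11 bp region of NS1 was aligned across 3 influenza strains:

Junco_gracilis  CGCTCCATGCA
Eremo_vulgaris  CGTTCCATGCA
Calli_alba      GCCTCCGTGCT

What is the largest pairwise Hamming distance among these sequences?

5

Pairwise Hamming distances:
  Junco_gracilis vs Eremo_vulgaris: 1
  Junco_gracilis vs Calli_alba: 4
  Eremo_vulgaris vs Calli_alba: 5
The largest is 5, between Eremo_vulgaris and Calli_alba.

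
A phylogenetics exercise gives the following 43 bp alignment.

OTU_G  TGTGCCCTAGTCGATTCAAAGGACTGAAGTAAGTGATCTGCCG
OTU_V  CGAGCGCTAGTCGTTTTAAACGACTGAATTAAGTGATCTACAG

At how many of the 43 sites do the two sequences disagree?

9

Differing sites — 1:T/C; 3:T/A; 6:C/G; 14:A/T; 17:C/T; 21:G/C; 29:G/T; 40:G/A; 42:C/A.
That gives 9 mismatches out of 43 aligned sites, so the Hamming distance is 9.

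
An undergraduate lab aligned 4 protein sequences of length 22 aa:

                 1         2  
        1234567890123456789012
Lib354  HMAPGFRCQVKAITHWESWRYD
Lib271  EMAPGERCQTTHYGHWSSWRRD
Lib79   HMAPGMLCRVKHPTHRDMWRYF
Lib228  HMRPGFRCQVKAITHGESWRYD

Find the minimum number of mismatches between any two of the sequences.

2

Pairwise Hamming distances:
  Lib354 vs Lib271: 9
  Lib354 vs Lib79: 9
  Lib354 vs Lib228: 2
  Lib271 vs Lib79: 13
  Lib271 vs Lib228: 11
  Lib79 vs Lib228: 10
The smallest is 2, between Lib354 and Lib228.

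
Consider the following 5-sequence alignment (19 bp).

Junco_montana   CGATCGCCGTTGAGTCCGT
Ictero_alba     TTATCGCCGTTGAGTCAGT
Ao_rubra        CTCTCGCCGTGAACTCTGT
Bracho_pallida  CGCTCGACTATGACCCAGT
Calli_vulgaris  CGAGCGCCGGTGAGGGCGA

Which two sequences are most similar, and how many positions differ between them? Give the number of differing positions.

3

Pairwise Hamming distances:
  Junco_montana vs Ictero_alba: 3
  Junco_montana vs Ao_rubra: 6
  Junco_montana vs Bracho_pallida: 7
  Junco_montana vs Calli_vulgaris: 5
  Ictero_alba vs Ao_rubra: 6
  Ictero_alba vs Bracho_pallida: 8
  Ictero_alba vs Calli_vulgaris: 8
  Ao_rubra vs Bracho_pallida: 8
  Ao_rubra vs Calli_vulgaris: 11
  Bracho_pallida vs Calli_vulgaris: 10
The smallest is 3, between Junco_montana and Ictero_alba.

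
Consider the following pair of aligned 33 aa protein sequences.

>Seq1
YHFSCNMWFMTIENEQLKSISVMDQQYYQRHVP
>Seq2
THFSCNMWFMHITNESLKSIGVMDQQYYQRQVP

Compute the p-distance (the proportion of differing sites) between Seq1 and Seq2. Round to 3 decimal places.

0.182

The sequences differ at positions 1 (Y/T), 11 (T/H), 13 (E/T), 16 (Q/S), 21 (S/G), 31 (H/Q).
There are 6 differences over 33 sites, so p = 6/33 = 0.182.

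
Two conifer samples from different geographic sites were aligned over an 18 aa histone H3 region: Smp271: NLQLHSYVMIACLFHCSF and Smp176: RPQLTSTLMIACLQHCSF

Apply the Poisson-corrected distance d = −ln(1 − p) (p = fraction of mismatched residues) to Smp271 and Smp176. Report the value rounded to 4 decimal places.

The sequences differ at positions 1 (N/R), 2 (L/P), 5 (H/T), 7 (Y/T), 8 (V/L), 14 (F/Q).
p = 6/18 = 0.333333.
d = −ln(1 − 0.333333) = −ln(0.666667) = 0.4055.

0.4055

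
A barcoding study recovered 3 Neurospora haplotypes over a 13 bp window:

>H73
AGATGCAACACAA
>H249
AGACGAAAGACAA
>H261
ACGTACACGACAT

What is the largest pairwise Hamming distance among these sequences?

7

Pairwise Hamming distances:
  H73 vs H249: 3
  H73 vs H261: 6
  H249 vs H261: 7
The largest is 7, between H249 and H261.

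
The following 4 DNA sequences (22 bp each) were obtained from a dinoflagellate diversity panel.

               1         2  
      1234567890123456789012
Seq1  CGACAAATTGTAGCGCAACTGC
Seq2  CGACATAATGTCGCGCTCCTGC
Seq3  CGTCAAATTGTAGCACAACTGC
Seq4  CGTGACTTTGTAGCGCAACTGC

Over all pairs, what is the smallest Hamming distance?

2

Pairwise Hamming distances:
  Seq1 vs Seq2: 5
  Seq1 vs Seq3: 2
  Seq1 vs Seq4: 4
  Seq2 vs Seq3: 7
  Seq2 vs Seq4: 8
  Seq3 vs Seq4: 4
The smallest is 2, between Seq1 and Seq3.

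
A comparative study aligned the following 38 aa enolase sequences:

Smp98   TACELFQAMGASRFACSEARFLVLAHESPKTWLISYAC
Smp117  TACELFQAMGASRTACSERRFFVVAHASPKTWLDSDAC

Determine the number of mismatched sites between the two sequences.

7

Mismatches occur at site 14 (F↔T), site 19 (A↔R), site 22 (L↔F), site 24 (L↔V), site 27 (E↔A), site 34 (I↔D), site 36 (Y↔D).
That gives 7 mismatches out of 38 aligned sites, so the Hamming distance is 7.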